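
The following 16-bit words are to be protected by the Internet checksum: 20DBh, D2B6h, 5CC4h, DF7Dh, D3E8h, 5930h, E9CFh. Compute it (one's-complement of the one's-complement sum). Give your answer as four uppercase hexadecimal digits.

B942

One's-complement addition (fold any carry out of bit 15 back into bit 0):
  0x20DB + 0xD2B6 = 0x0F391
  0xF391 + 0x5CC4 = 0x15055 → wrap carry → 0x5056
  0x5056 + 0xDF7D = 0x12FD3 → wrap carry → 0x2FD4
  0x2FD4 + 0xD3E8 = 0x103BC → wrap carry → 0x03BD
  0x03BD + 0x5930 = 0x05CED
  0x5CED + 0xE9CF = 0x146BC → wrap carry → 0x46BD
One's-complement sum = 0x46BD.
Checksum = ~0x46BD & 0xFFFF = 0xB942.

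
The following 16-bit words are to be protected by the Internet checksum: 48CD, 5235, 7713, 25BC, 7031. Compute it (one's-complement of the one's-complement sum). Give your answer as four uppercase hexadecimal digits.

One's-complement addition (fold any carry out of bit 15 back into bit 0):
  0x48CD + 0x5235 = 0x09B02
  0x9B02 + 0x7713 = 0x11215 → wrap carry → 0x1216
  0x1216 + 0x25BC = 0x037D2
  0x37D2 + 0x7031 = 0x0A803
One's-complement sum = 0xA803.
Checksum = ~0xA803 & 0xFFFF = 0x57FC.

57FC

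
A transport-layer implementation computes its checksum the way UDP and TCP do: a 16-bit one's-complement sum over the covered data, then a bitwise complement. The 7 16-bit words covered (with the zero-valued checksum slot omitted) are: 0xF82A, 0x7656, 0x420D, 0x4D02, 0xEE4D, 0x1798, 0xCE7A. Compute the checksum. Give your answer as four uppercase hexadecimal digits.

One's-complement addition (fold any carry out of bit 15 back into bit 0):
  0xF82A + 0x7656 = 0x16E80 → wrap carry → 0x6E81
  0x6E81 + 0x420D = 0x0B08E
  0xB08E + 0x4D02 = 0x0FD90
  0xFD90 + 0xEE4D = 0x1EBDD → wrap carry → 0xEBDE
  0xEBDE + 0x1798 = 0x10376 → wrap carry → 0x0377
  0x0377 + 0xCE7A = 0x0D1F1
One's-complement sum = 0xD1F1.
Checksum = ~0xD1F1 & 0xFFFF = 0x2E0E.

2E0E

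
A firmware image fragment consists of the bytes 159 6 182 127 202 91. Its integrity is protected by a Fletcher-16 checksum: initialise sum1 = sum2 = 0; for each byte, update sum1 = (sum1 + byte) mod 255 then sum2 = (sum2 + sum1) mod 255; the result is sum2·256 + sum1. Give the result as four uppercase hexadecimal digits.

Running sums (mod 255):
  after byte 0 (159): sum1=159, sum2=159
  after byte 1 (6): sum1=165, sum2=69
  after byte 2 (182): sum1=92, sum2=161
  after byte 3 (127): sum1=219, sum2=125
  after byte 4 (202): sum1=166, sum2=36
  after byte 5 (91): sum1=2, sum2=38
Checksum = sum2·256 + sum1 = 38·256 + 2 = 9730 = 0x2602.

2602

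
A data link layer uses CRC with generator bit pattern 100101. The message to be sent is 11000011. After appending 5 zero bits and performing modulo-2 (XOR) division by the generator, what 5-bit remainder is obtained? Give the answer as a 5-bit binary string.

00110

Append 5 zeros: 1100001100000. Divide by 100101 (XOR where the leading bit is 1):
  pos 0: 110000 XOR 100101 = 010101
  pos 1: 101011 XOR 100101 = 001110
  pos 3: 111010 XOR 100101 = 011111
  pos 4: 111110 XOR 100101 = 011011
  pos 5: 110110 XOR 100101 = 010011
  pos 6: 100110 XOR 100101 = 000011
Remainder (last 5 bits) = 00110. This is the CRC / FCS.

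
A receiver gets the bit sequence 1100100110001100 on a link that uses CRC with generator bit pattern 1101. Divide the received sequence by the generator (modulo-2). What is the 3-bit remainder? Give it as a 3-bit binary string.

Modulo-2 division of 1100100110001100 by 1101:
  pos 0: 1100 XOR 1101 = 0001
  pos 3: 1100 XOR 1101 = 0001
  pos 6: 1110 XOR 1101 = 0011
  pos 8: 1100 XOR 1101 = 0001
  pos 11: 1110 XOR 1101 = 0011
Remainder = 110 (nonzero — an error is detected).

110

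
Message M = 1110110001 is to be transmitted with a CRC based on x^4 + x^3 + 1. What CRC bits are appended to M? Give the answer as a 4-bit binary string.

1010

Append 4 zeros: 11101100010000. Divide by 11001 (XOR where the leading bit is 1):
  pos 0: 11101 XOR 11001 = 00100
  pos 2: 10010 XOR 11001 = 01011
  pos 3: 10110 XOR 11001 = 01111
  pos 4: 11110 XOR 11001 = 00111
  pos 6: 11110 XOR 11001 = 00111
  pos 8: 11100 XOR 11001 = 00101
Remainder (last 4 bits) = 1010. This is the CRC / FCS.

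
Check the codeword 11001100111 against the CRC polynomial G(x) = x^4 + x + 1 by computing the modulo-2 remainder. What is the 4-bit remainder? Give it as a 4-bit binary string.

0000

Modulo-2 division of 11001100111 by 10011:
  pos 0: 11001 XOR 10011 = 01010
  pos 1: 10101 XOR 10011 = 00110
  pos 3: 11000 XOR 10011 = 01011
  pos 4: 10111 XOR 10011 = 00100
  pos 6: 10011 XOR 10011 = 00000
Remainder = 0000 (zero — the frame passes the CRC check).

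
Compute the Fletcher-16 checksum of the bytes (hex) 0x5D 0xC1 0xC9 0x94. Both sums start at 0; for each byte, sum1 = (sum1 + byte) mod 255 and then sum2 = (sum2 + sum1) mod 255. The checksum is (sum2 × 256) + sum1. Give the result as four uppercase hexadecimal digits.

E27D

Running sums (mod 255):
  after byte 0 (0x5D): sum1=93, sum2=93
  after byte 1 (0xC1): sum1=31, sum2=124
  after byte 2 (0xC9): sum1=232, sum2=101
  after byte 3 (0x94): sum1=125, sum2=226
Checksum = sum2·256 + sum1 = 226·256 + 125 = 57981 = 0xE27D.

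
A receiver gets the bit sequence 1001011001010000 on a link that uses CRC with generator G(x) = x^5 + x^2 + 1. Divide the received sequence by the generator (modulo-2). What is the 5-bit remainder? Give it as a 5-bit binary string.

Modulo-2 division of 1001011001010000 by 100101:
  pos 0: 100101 XOR 100101 = 000000
  pos 6: 100101 XOR 100101 = 000000
Remainder = 00000 (zero — the frame passes the CRC check).

00000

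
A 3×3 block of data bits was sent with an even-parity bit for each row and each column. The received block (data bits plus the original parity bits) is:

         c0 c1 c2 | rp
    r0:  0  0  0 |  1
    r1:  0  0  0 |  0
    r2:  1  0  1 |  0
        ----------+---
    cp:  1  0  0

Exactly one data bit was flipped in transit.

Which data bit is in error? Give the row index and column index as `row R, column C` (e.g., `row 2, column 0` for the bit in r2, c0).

Recompute each row's even parity and compare to rp:
  r0: data parity 0, sent rp 1 → mismatch
  r1: data parity 0, sent rp 0 → ok
  r2: data parity 0, sent rp 0 → ok
Recompute each column's even parity and compare to cp:
  c0: data parity 1, sent cp 1 → ok
  c1: data parity 0, sent cp 0 → ok
  c2: data parity 1, sent cp 0 → mismatch
Exactly one row (r0) and one column (c2) fail → the flipped bit is at their intersection.

row 0, column 2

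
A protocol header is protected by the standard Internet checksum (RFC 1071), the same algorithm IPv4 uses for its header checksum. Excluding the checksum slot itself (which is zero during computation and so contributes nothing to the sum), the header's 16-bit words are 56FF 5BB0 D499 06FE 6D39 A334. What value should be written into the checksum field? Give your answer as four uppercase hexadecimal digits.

614A

One's-complement addition (fold any carry out of bit 15 back into bit 0):
  0x56FF + 0x5BB0 = 0x0B2AF
  0xB2AF + 0xD499 = 0x18748 → wrap carry → 0x8749
  0x8749 + 0x06FE = 0x08E47
  0x8E47 + 0x6D39 = 0x0FB80
  0xFB80 + 0xA334 = 0x19EB4 → wrap carry → 0x9EB5
One's-complement sum = 0x9EB5.
Checksum = ~0x9EB5 & 0xFFFF = 0x614A.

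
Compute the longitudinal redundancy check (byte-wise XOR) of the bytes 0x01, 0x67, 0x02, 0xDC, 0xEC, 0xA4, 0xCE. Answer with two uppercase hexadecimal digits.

XOR the bytes together:
  start with 0x01
  0x01 ⊕ 0x67 = 0x66
  0x66 ⊕ 0x02 = 0x64
  0x64 ⊕ 0xDC = 0xB8
  0xB8 ⊕ 0xEC = 0x54
  0x54 ⊕ 0xA4 = 0xF0
  0xF0 ⊕ 0xCE = 0x3E

3E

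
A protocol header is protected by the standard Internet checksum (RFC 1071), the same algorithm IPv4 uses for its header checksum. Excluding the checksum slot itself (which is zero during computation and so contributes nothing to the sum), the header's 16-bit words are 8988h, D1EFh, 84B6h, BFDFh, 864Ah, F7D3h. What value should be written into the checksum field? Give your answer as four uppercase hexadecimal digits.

One's-complement addition (fold any carry out of bit 15 back into bit 0):
  0x8988 + 0xD1EF = 0x15B77 → wrap carry → 0x5B78
  0x5B78 + 0x84B6 = 0x0E02E
  0xE02E + 0xBFDF = 0x1A00D → wrap carry → 0xA00E
  0xA00E + 0x864A = 0x12658 → wrap carry → 0x2659
  0x2659 + 0xF7D3 = 0x11E2C → wrap carry → 0x1E2D
One's-complement sum = 0x1E2D.
Checksum = ~0x1E2D & 0xFFFF = 0xE1D2.

E1D2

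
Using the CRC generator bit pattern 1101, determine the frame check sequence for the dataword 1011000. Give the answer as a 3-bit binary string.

011

Append 3 zeros: 1011000000. Divide by 1101 (XOR where the leading bit is 1):
  pos 0: 1011 XOR 1101 = 0110
  pos 1: 1100 XOR 1101 = 0001
  pos 4: 1000 XOR 1101 = 0101
  pos 5: 1010 XOR 1101 = 0111
  pos 6: 1110 XOR 1101 = 0011
Remainder (last 3 bits) = 011. This is the CRC / FCS.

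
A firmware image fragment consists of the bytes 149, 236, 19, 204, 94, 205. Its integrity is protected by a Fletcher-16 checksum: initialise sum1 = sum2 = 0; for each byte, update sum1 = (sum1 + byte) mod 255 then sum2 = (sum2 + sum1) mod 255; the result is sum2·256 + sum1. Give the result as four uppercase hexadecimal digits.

5F8E

Running sums (mod 255):
  after byte 0 (149): sum1=149, sum2=149
  after byte 1 (236): sum1=130, sum2=24
  after byte 2 (19): sum1=149, sum2=173
  after byte 3 (204): sum1=98, sum2=16
  after byte 4 (94): sum1=192, sum2=208
  after byte 5 (205): sum1=142, sum2=95
Checksum = sum2·256 + sum1 = 95·256 + 142 = 24462 = 0x5F8E.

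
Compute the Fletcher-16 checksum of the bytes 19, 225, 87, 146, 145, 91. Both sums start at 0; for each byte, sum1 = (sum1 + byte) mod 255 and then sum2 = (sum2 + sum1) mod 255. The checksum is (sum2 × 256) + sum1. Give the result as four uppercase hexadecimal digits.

6FCB

Running sums (mod 255):
  after byte 0 (19): sum1=19, sum2=19
  after byte 1 (225): sum1=244, sum2=8
  after byte 2 (87): sum1=76, sum2=84
  after byte 3 (146): sum1=222, sum2=51
  after byte 4 (145): sum1=112, sum2=163
  after byte 5 (91): sum1=203, sum2=111
Checksum = sum2·256 + sum1 = 111·256 + 203 = 28619 = 0x6FCB.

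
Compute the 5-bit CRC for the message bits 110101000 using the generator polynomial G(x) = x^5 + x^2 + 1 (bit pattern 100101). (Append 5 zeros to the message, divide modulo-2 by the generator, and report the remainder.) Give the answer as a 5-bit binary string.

01110

Append 5 zeros: 11010100000000. Divide by 100101 (XOR where the leading bit is 1):
  pos 0: 110101 XOR 100101 = 010000
  pos 1: 100000 XOR 100101 = 000101
  pos 4: 101000 XOR 100101 = 001101
  pos 6: 110100 XOR 100101 = 010001
  pos 7: 100010 XOR 100101 = 000111
Remainder (last 5 bits) = 01110. This is the CRC / FCS.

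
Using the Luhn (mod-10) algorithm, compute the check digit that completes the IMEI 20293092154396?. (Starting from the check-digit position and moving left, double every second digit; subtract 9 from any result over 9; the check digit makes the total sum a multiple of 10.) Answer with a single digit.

7

Partial digits right→left: 6 9 3 4 5 1 2 9 0 3 9 2 0 2
Double every second digit counting from the check-digit position (so the 1st, 3rd, 5th, ... of the partial from the right).
  doubled (with −9 where >9): 3 6 1 4 0 9 0 → sum 23
  kept as-is: 9 4 1 9 3 2 2 → sum 30
Total = 23 + 30 = 53.
Check digit = (10 − (53 mod 10)) mod 10 = 7.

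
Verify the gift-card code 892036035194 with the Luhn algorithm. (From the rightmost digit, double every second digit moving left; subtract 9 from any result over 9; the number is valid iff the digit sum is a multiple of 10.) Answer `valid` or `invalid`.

From the right, keep odd positions and double even positions (subtract 9 from any doubled value over 9):
  doubled (positions 2,4,...): 9 1 0 6 4 7 → sum 27
  kept (positions 1,3,...): 4 1 3 6 0 9 → sum 23
Total = 50.
50 mod 10 = 0, so the number is valid.

valid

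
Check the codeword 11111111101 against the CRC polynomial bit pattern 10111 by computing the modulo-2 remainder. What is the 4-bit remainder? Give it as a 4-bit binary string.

0000

Modulo-2 division of 11111111101 by 10111:
  pos 0: 11111 XOR 10111 = 01000
  pos 1: 10001 XOR 10111 = 00110
  pos 3: 11011 XOR 10111 = 01100
  pos 4: 11001 XOR 10111 = 01110
  pos 5: 11100 XOR 10111 = 01011
  pos 6: 10111 XOR 10111 = 00000
Remainder = 0000 (zero — the frame passes the CRC check).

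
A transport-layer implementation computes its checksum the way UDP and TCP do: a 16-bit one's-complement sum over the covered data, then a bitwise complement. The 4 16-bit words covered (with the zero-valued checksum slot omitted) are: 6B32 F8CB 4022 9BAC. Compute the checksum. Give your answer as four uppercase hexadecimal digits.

One's-complement addition (fold any carry out of bit 15 back into bit 0):
  0x6B32 + 0xF8CB = 0x163FD → wrap carry → 0x63FE
  0x63FE + 0x4022 = 0x0A420
  0xA420 + 0x9BAC = 0x13FCC → wrap carry → 0x3FCD
One's-complement sum = 0x3FCD.
Checksum = ~0x3FCD & 0xFFFF = 0xC032.

C032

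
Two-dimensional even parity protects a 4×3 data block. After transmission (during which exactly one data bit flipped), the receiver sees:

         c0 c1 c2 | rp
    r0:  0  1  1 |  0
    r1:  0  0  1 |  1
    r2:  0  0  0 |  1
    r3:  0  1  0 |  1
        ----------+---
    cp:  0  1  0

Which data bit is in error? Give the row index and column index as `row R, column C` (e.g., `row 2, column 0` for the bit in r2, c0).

Recompute each row's even parity and compare to rp:
  r0: data parity 0, sent rp 0 → ok
  r1: data parity 1, sent rp 1 → ok
  r2: data parity 0, sent rp 1 → mismatch
  r3: data parity 1, sent rp 1 → ok
Recompute each column's even parity and compare to cp:
  c0: data parity 0, sent cp 0 → ok
  c1: data parity 0, sent cp 1 → mismatch
  c2: data parity 0, sent cp 0 → ok
Exactly one row (r2) and one column (c1) fail → the flipped bit is at their intersection.

row 2, column 1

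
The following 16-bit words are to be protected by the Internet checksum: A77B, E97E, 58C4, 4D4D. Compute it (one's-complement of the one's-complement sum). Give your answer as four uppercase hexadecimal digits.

One's-complement addition (fold any carry out of bit 15 back into bit 0):
  0xA77B + 0xE97E = 0x190F9 → wrap carry → 0x90FA
  0x90FA + 0x58C4 = 0x0E9BE
  0xE9BE + 0x4D4D = 0x1370B → wrap carry → 0x370C
One's-complement sum = 0x370C.
Checksum = ~0x370C & 0xFFFF = 0xC8F3.

C8F3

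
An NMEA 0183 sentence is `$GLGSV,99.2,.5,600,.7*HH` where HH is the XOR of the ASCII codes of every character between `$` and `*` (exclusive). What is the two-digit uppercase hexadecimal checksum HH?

61

XOR the ASCII codes of the payload characters:
  'G' = 0x47 → acc = 0x47
  'L' = 0x4C → acc = 0x0B
  'G' = 0x47 → acc = 0x4C
  'S' = 0x53 → acc = 0x1F
  'V' = 0x56 → acc = 0x49
  ',' = 0x2C → acc = 0x65
  '9' = 0x39 → acc = 0x5C
  '9' = 0x39 → acc = 0x65
  '.' = 0x2E → acc = 0x4B
  '2' = 0x32 → acc = 0x79
  ',' = 0x2C → acc = 0x55
  '.' = 0x2E → acc = 0x7B
  '5' = 0x35 → acc = 0x4E
  ',' = 0x2C → acc = 0x62
  '6' = 0x36 → acc = 0x54
  '0' = 0x30 → acc = 0x64
  '0' = 0x30 → acc = 0x54
  ',' = 0x2C → acc = 0x78
  '.' = 0x2E → acc = 0x56
  '7' = 0x37 → acc = 0x61
Checksum = 0x61.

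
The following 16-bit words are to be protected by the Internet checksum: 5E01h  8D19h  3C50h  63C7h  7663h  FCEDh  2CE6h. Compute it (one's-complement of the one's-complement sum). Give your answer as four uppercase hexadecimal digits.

One's-complement addition (fold any carry out of bit 15 back into bit 0):
  0x5E01 + 0x8D19 = 0x0EB1A
  0xEB1A + 0x3C50 = 0x1276A → wrap carry → 0x276B
  0x276B + 0x63C7 = 0x08B32
  0x8B32 + 0x7663 = 0x10195 → wrap carry → 0x0196
  0x0196 + 0xFCED = 0x0FE83
  0xFE83 + 0x2CE6 = 0x12B69 → wrap carry → 0x2B6A
One's-complement sum = 0x2B6A.
Checksum = ~0x2B6A & 0xFFFF = 0xD495.

D495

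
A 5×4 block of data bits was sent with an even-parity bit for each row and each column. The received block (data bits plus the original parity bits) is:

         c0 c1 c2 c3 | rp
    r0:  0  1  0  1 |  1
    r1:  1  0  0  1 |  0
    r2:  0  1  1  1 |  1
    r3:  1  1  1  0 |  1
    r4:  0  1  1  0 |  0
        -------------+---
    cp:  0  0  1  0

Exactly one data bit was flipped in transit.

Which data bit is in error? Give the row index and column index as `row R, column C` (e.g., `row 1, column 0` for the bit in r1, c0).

row 0, column 3

Recompute each row's even parity and compare to rp:
  r0: data parity 0, sent rp 1 → mismatch
  r1: data parity 0, sent rp 0 → ok
  r2: data parity 1, sent rp 1 → ok
  r3: data parity 1, sent rp 1 → ok
  r4: data parity 0, sent rp 0 → ok
Recompute each column's even parity and compare to cp:
  c0: data parity 0, sent cp 0 → ok
  c1: data parity 0, sent cp 0 → ok
  c2: data parity 1, sent cp 1 → ok
  c3: data parity 1, sent cp 0 → mismatch
Exactly one row (r0) and one column (c3) fail → the flipped bit is at their intersection.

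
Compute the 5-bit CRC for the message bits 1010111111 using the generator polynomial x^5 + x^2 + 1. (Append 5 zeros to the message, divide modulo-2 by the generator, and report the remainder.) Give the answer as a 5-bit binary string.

01110

Append 5 zeros: 101011111100000. Divide by 100101 (XOR where the leading bit is 1):
  pos 0: 101011 XOR 100101 = 001110
  pos 2: 111011 XOR 100101 = 011110
  pos 3: 111101 XOR 100101 = 011000
  pos 4: 110001 XOR 100101 = 010100
  pos 5: 101000 XOR 100101 = 001101
  pos 7: 110100 XOR 100101 = 010001
  pos 8: 100010 XOR 100101 = 000111
Remainder (last 5 bits) = 01110. This is the CRC / FCS.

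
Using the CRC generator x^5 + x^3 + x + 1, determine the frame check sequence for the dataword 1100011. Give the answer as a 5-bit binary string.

Append 5 zeros: 110001100000. Divide by 101011 (XOR where the leading bit is 1):
  pos 0: 110001 XOR 101011 = 011010
  pos 1: 110101 XOR 101011 = 011110
  pos 2: 111100 XOR 101011 = 010111
  pos 3: 101110 XOR 101011 = 000101
  pos 6: 101000 XOR 101011 = 000011
Remainder (last 5 bits) = 00011. This is the CRC / FCS.

00011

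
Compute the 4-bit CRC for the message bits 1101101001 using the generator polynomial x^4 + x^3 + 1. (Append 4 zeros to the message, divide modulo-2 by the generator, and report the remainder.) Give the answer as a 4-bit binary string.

0100

Append 4 zeros: 11011010010000. Divide by 11001 (XOR where the leading bit is 1):
  pos 0: 11011 XOR 11001 = 00010
  pos 3: 10010 XOR 11001 = 01011
  pos 4: 10110 XOR 11001 = 01111
  pos 5: 11111 XOR 11001 = 00110
  pos 7: 11000 XOR 11001 = 00001
Remainder (last 4 bits) = 0100. This is the CRC / FCS.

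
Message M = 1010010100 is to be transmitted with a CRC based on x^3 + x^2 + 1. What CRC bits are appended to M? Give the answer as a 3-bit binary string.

Append 3 zeros: 1010010100000. Divide by 1101 (XOR where the leading bit is 1):
  pos 0: 1010 XOR 1101 = 0111
  pos 1: 1110 XOR 1101 = 0011
  pos 3: 1110 XOR 1101 = 0011
  pos 5: 1110 XOR 1101 = 0011
  pos 7: 1100 XOR 1101 = 0001
Remainder (last 3 bits) = 100. This is the CRC / FCS.

100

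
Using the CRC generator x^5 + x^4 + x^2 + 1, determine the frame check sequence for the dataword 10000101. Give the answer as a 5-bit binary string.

Append 5 zeros: 1000010100000. Divide by 110101 (XOR where the leading bit is 1):
  pos 0: 100001 XOR 110101 = 010100
  pos 1: 101000 XOR 110101 = 011101
  pos 2: 111011 XOR 110101 = 001110
  pos 4: 111000 XOR 110101 = 001101
  pos 6: 110100 XOR 110101 = 000001
Remainder (last 5 bits) = 00010. This is the CRC / FCS.

00010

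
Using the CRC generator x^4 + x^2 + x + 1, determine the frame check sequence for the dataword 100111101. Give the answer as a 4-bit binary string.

Append 4 zeros: 1001111010000. Divide by 10111 (XOR where the leading bit is 1):
  pos 0: 10011 XOR 10111 = 00100
  pos 2: 10011 XOR 10111 = 00100
  pos 4: 10001 XOR 10111 = 00110
  pos 6: 11000 XOR 10111 = 01111
  pos 7: 11110 XOR 10111 = 01001
  pos 8: 10010 XOR 10111 = 00101
Remainder (last 4 bits) = 0101. This is the CRC / FCS.

0101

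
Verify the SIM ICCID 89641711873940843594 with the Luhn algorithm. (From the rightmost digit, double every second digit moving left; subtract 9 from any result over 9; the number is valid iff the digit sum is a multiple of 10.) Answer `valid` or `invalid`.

invalid

From the right, keep odd positions and double even positions (subtract 9 from any doubled value over 9):
  doubled (positions 2,4,...): 9 6 7 8 6 7 2 2 3 7 → sum 57
  kept (positions 1,3,...): 4 5 4 0 9 7 1 7 4 9 → sum 50
Total = 107.
107 mod 10 = 7, so the number is invalid.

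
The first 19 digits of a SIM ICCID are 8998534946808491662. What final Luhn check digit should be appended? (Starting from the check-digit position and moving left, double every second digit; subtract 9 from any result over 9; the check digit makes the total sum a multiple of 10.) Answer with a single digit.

Partial digits right→left: 2 6 6 1 9 4 8 0 8 6 4 9 4 3 5 8 9 9 8
Double every second digit counting from the check-digit position (so the 1st, 3rd, 5th, ... of the partial from the right).
  doubled (with −9 where >9): 4 3 9 7 7 8 8 1 9 7 → sum 63
  kept as-is: 6 1 4 0 6 9 3 8 9 → sum 46
Total = 63 + 46 = 109.
Check digit = (10 − (109 mod 10)) mod 10 = 1.

1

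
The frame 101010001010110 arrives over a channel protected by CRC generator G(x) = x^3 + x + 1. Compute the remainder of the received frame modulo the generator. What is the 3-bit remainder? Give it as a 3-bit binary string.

Modulo-2 division of 101010001010110 by 1011:
  pos 0: 1010 XOR 1011 = 0001
  pos 3: 1100 XOR 1011 = 0111
  pos 4: 1110 XOR 1011 = 0101
  pos 5: 1011 XOR 1011 = 0000
  pos 10: 1011 XOR 1011 = 0000
Remainder = 000 (zero — the frame passes the CRC check).

000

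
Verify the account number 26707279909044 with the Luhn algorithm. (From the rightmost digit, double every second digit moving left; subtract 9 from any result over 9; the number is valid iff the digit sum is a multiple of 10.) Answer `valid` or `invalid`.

invalid

From the right, keep odd positions and double even positions (subtract 9 from any doubled value over 9):
  doubled (positions 2,4,...): 8 9 9 5 5 5 4 → sum 45
  kept (positions 1,3,...): 4 0 0 9 2 0 6 → sum 21
Total = 66.
66 mod 10 = 6, so the number is invalid.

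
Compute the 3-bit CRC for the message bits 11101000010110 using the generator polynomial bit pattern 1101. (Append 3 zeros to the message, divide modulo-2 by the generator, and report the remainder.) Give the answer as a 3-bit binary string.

001

Append 3 zeros: 11101000010110000. Divide by 1101 (XOR where the leading bit is 1):
  pos 0: 1110 XOR 1101 = 0011
  pos 2: 1110 XOR 1101 = 0011
  pos 4: 1100 XOR 1101 = 0001
  pos 7: 1010 XOR 1101 = 0111
  pos 8: 1111 XOR 1101 = 0010
  pos 10: 1010 XOR 1101 = 0111
  pos 11: 1110 XOR 1101 = 0011
  pos 13: 1100 XOR 1101 = 0001
Remainder (last 3 bits) = 001. This is the CRC / FCS.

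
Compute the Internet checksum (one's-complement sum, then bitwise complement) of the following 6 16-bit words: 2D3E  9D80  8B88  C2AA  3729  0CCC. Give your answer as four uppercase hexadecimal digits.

A318

One's-complement addition (fold any carry out of bit 15 back into bit 0):
  0x2D3E + 0x9D80 = 0x0CABE
  0xCABE + 0x8B88 = 0x15646 → wrap carry → 0x5647
  0x5647 + 0xC2AA = 0x118F1 → wrap carry → 0x18F2
  0x18F2 + 0x3729 = 0x0501B
  0x501B + 0x0CCC = 0x05CE7
One's-complement sum = 0x5CE7.
Checksum = ~0x5CE7 & 0xFFFF = 0xA318.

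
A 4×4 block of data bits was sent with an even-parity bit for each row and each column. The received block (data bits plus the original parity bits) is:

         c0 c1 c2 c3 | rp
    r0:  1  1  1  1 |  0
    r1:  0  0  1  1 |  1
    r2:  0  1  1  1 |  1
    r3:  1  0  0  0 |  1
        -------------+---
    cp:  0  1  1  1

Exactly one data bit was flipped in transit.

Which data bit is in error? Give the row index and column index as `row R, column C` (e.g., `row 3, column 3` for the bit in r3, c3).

Recompute each row's even parity and compare to rp:
  r0: data parity 0, sent rp 0 → ok
  r1: data parity 0, sent rp 1 → mismatch
  r2: data parity 1, sent rp 1 → ok
  r3: data parity 1, sent rp 1 → ok
Recompute each column's even parity and compare to cp:
  c0: data parity 0, sent cp 0 → ok
  c1: data parity 0, sent cp 1 → mismatch
  c2: data parity 1, sent cp 1 → ok
  c3: data parity 1, sent cp 1 → ok
Exactly one row (r1) and one column (c1) fail → the flipped bit is at their intersection.

row 1, column 1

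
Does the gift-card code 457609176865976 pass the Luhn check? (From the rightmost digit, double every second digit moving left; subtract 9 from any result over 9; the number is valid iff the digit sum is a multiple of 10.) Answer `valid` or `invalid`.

From the right, keep odd positions and double even positions (subtract 9 from any doubled value over 9):
  doubled (positions 2,4,...): 5 1 7 5 9 3 1 → sum 31
  kept (positions 1,3,...): 6 9 6 6 1 0 7 4 → sum 39
Total = 70.
70 mod 10 = 0, so the number is valid.

valid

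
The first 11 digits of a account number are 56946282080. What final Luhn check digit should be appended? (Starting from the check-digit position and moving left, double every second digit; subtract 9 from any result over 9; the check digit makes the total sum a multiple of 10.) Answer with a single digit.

Partial digits right→left: 0 8 0 2 8 2 6 4 9 6 5
Double every second digit counting from the check-digit position (so the 1st, 3rd, 5th, ... of the partial from the right).
  doubled (with −9 where >9): 0 0 7 3 9 1 → sum 20
  kept as-is: 8 2 2 4 6 → sum 22
Total = 20 + 22 = 42.
Check digit = (10 − (42 mod 10)) mod 10 = 8.

8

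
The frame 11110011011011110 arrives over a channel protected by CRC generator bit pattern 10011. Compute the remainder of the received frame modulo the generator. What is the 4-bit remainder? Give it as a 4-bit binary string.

Modulo-2 division of 11110011011011110 by 10011:
  pos 0: 11110 XOR 10011 = 01101
  pos 1: 11010 XOR 10011 = 01001
  pos 2: 10011 XOR 10011 = 00000
  pos 7: 10110 XOR 10011 = 00101
  pos 9: 10111 XOR 10011 = 00100
  pos 11: 10011 XOR 10011 = 00000
Remainder = 0000 (zero — the frame passes the CRC check).

0000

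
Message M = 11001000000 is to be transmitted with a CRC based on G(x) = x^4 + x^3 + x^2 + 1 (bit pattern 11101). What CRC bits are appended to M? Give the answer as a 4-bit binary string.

0111

Append 4 zeros: 110010000000000. Divide by 11101 (XOR where the leading bit is 1):
  pos 0: 11001 XOR 11101 = 00100
  pos 2: 10000 XOR 11101 = 01101
  pos 3: 11010 XOR 11101 = 00111
  pos 5: 11100 XOR 11101 = 00001
  pos 9: 10000 XOR 11101 = 01101
  pos 10: 11010 XOR 11101 = 00111
Remainder (last 4 bits) = 0111. This is the CRC / FCS.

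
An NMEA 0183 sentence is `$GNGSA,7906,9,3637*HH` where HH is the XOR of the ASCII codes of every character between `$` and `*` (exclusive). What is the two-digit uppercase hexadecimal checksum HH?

XOR the ASCII codes of the payload characters:
  'G' = 0x47 → acc = 0x47
  'N' = 0x4E → acc = 0x09
  'G' = 0x47 → acc = 0x4E
  'S' = 0x53 → acc = 0x1D
  'A' = 0x41 → acc = 0x5C
  ',' = 0x2C → acc = 0x70
  '7' = 0x37 → acc = 0x47
  '9' = 0x39 → acc = 0x7E
  '0' = 0x30 → acc = 0x4E
  '6' = 0x36 → acc = 0x78
  ',' = 0x2C → acc = 0x54
  '9' = 0x39 → acc = 0x6D
  ',' = 0x2C → acc = 0x41
  '3' = 0x33 → acc = 0x72
  '6' = 0x36 → acc = 0x44
  '3' = 0x33 → acc = 0x77
  '7' = 0x37 → acc = 0x40
Checksum = 0x40.

40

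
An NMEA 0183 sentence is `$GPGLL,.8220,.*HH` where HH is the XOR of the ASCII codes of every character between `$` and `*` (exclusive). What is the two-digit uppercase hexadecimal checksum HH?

58

XOR the ASCII codes of the payload characters:
  'G' = 0x47 → acc = 0x47
  'P' = 0x50 → acc = 0x17
  'G' = 0x47 → acc = 0x50
  'L' = 0x4C → acc = 0x1C
  'L' = 0x4C → acc = 0x50
  ',' = 0x2C → acc = 0x7C
  '.' = 0x2E → acc = 0x52
  '8' = 0x38 → acc = 0x6A
  '2' = 0x32 → acc = 0x58
  '2' = 0x32 → acc = 0x6A
  '0' = 0x30 → acc = 0x5A
  ',' = 0x2C → acc = 0x76
  '.' = 0x2E → acc = 0x58
Checksum = 0x58.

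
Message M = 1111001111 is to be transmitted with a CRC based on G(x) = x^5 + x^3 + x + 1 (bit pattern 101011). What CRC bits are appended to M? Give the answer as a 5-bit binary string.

01001

Append 5 zeros: 111100111100000. Divide by 101011 (XOR where the leading bit is 1):
  pos 0: 111100 XOR 101011 = 010111
  pos 1: 101111 XOR 101011 = 000100
  pos 4: 100111 XOR 101011 = 001100
  pos 6: 110000 XOR 101011 = 011011
  pos 7: 110110 XOR 101011 = 011101
  pos 8: 111010 XOR 101011 = 010001
  pos 9: 100010 XOR 101011 = 001001
Remainder (last 5 bits) = 01001. This is the CRC / FCS.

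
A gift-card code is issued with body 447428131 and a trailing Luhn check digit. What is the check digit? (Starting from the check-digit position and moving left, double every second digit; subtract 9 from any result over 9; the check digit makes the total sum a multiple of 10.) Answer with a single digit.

0

Partial digits right→left: 1 3 1 8 2 4 7 4 4
Double every second digit counting from the check-digit position (so the 1st, 3rd, 5th, ... of the partial from the right).
  doubled (with −9 where >9): 2 2 4 5 8 → sum 21
  kept as-is: 3 8 4 4 → sum 19
Total = 21 + 19 = 40.
Check digit = (10 − (40 mod 10)) mod 10 = 0.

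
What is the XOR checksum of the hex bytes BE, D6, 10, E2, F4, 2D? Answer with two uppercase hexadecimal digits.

43

XOR the bytes together:
  start with 0xBE
  0xBE ⊕ 0xD6 = 0x68
  0x68 ⊕ 0x10 = 0x78
  0x78 ⊕ 0xE2 = 0x9A
  0x9A ⊕ 0xF4 = 0x6E
  0x6E ⊕ 0x2D = 0x43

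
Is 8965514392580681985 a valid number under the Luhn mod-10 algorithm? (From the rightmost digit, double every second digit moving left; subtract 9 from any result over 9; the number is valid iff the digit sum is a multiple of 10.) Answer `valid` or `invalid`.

valid

From the right, keep odd positions and double even positions (subtract 9 from any doubled value over 9):
  doubled (positions 2,4,...): 7 2 3 7 4 6 2 1 9 → sum 41
  kept (positions 1,3,...): 5 9 8 0 5 9 4 5 6 8 → sum 59
Total = 100.
100 mod 10 = 0, so the number is valid.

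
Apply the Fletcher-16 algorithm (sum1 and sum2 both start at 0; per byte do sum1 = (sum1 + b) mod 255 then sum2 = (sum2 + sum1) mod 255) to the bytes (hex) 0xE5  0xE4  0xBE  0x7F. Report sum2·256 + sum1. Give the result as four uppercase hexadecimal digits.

4309

Running sums (mod 255):
  after byte 0 (0xE5): sum1=229, sum2=229
  after byte 1 (0xE4): sum1=202, sum2=176
  after byte 2 (0xBE): sum1=137, sum2=58
  after byte 3 (0x7F): sum1=9, sum2=67
Checksum = sum2·256 + sum1 = 67·256 + 9 = 17161 = 0x4309.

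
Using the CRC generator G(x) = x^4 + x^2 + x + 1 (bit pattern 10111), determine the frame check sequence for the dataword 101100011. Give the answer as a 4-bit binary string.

Append 4 zeros: 1011000110000. Divide by 10111 (XOR where the leading bit is 1):
  pos 0: 10110 XOR 10111 = 00001
  pos 4: 10011 XOR 10111 = 00100
  pos 6: 10000 XOR 10111 = 00111
  pos 8: 11100 XOR 10111 = 01011
Remainder (last 4 bits) = 1011. This is the CRC / FCS.

1011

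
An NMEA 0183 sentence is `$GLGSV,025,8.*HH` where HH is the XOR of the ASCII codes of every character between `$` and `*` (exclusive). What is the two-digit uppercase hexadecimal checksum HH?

68

XOR the ASCII codes of the payload characters:
  'G' = 0x47 → acc = 0x47
  'L' = 0x4C → acc = 0x0B
  'G' = 0x47 → acc = 0x4C
  'S' = 0x53 → acc = 0x1F
  'V' = 0x56 → acc = 0x49
  ',' = 0x2C → acc = 0x65
  '0' = 0x30 → acc = 0x55
  '2' = 0x32 → acc = 0x67
  '5' = 0x35 → acc = 0x52
  ',' = 0x2C → acc = 0x7E
  '8' = 0x38 → acc = 0x46
  '.' = 0x2E → acc = 0x68
Checksum = 0x68.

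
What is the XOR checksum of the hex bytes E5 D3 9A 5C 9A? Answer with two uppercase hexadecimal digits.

6A

XOR the bytes together:
  start with 0xE5
  0xE5 ⊕ 0xD3 = 0x36
  0x36 ⊕ 0x9A = 0xAC
  0xAC ⊕ 0x5C = 0xF0
  0xF0 ⊕ 0x9A = 0x6A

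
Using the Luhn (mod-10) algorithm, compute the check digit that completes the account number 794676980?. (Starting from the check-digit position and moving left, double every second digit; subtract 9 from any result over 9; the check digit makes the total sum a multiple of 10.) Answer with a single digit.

Partial digits right→left: 0 8 9 6 7 6 4 9 7
Double every second digit counting from the check-digit position (so the 1st, 3rd, 5th, ... of the partial from the right).
  doubled (with −9 where >9): 0 9 5 8 5 → sum 27
  kept as-is: 8 6 6 9 → sum 29
Total = 27 + 29 = 56.
Check digit = (10 − (56 mod 10)) mod 10 = 4.

4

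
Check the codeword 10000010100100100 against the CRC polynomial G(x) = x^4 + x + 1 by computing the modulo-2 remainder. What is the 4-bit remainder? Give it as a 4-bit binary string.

0010

Modulo-2 division of 10000010100100100 by 10011:
  pos 0: 10000 XOR 10011 = 00011
  pos 3: 11010 XOR 10011 = 01001
  pos 4: 10011 XOR 10011 = 00000
  pos 11: 10010 XOR 10011 = 00001
Remainder = 0010 (nonzero — an error is detected).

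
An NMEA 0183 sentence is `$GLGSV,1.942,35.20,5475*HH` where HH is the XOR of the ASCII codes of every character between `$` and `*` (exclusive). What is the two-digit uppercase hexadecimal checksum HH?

6C

XOR the ASCII codes of the payload characters:
  'G' = 0x47 → acc = 0x47
  'L' = 0x4C → acc = 0x0B
  'G' = 0x47 → acc = 0x4C
  'S' = 0x53 → acc = 0x1F
  'V' = 0x56 → acc = 0x49
  ',' = 0x2C → acc = 0x65
  '1' = 0x31 → acc = 0x54
  '.' = 0x2E → acc = 0x7A
  '9' = 0x39 → acc = 0x43
  '4' = 0x34 → acc = 0x77
  '2' = 0x32 → acc = 0x45
  ',' = 0x2C → acc = 0x69
  '3' = 0x33 → acc = 0x5A
  '5' = 0x35 → acc = 0x6F
  '.' = 0x2E → acc = 0x41
  '2' = 0x32 → acc = 0x73
  '0' = 0x30 → acc = 0x43
  ',' = 0x2C → acc = 0x6F
  '5' = 0x35 → acc = 0x5A
  '4' = 0x34 → acc = 0x6E
  '7' = 0x37 → acc = 0x59
  '5' = 0x35 → acc = 0x6C
Checksum = 0x6C.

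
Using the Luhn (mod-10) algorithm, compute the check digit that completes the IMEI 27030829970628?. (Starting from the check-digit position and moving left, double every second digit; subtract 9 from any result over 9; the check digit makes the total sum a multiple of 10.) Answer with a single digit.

3

Partial digits right→left: 8 2 6 0 7 9 9 2 8 0 3 0 7 2
Double every second digit counting from the check-digit position (so the 1st, 3rd, 5th, ... of the partial from the right).
  doubled (with −9 where >9): 7 3 5 9 7 6 5 → sum 42
  kept as-is: 2 0 9 2 0 0 2 → sum 15
Total = 42 + 15 = 57.
Check digit = (10 − (57 mod 10)) mod 10 = 3.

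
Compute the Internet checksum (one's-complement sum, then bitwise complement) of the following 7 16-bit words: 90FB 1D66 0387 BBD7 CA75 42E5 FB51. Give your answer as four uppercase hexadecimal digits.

One's-complement addition (fold any carry out of bit 15 back into bit 0):
  0x90FB + 0x1D66 = 0x0AE61
  0xAE61 + 0x0387 = 0x0B1E8
  0xB1E8 + 0xBBD7 = 0x16DBF → wrap carry → 0x6DC0
  0x6DC0 + 0xCA75 = 0x13835 → wrap carry → 0x3836
  0x3836 + 0x42E5 = 0x07B1B
  0x7B1B + 0xFB51 = 0x1766C → wrap carry → 0x766D
One's-complement sum = 0x766D.
Checksum = ~0x766D & 0xFFFF = 0x8992.

8992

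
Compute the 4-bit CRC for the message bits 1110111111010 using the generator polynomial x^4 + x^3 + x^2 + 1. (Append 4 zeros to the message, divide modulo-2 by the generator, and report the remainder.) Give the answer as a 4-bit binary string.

0101

Append 4 zeros: 11101111110100000. Divide by 11101 (XOR where the leading bit is 1):
  pos 0: 11101 XOR 11101 = 00000
  pos 5: 11111 XOR 11101 = 00010
  pos 8: 10010 XOR 11101 = 01111
  pos 9: 11110 XOR 11101 = 00011
  pos 12: 11000 XOR 11101 = 00101
Remainder (last 4 bits) = 0101. This is the CRC / FCS.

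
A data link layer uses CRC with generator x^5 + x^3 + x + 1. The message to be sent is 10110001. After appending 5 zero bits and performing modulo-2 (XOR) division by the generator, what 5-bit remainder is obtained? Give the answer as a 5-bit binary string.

Append 5 zeros: 1011000100000. Divide by 101011 (XOR where the leading bit is 1):
  pos 0: 101100 XOR 101011 = 000111
  pos 3: 111010 XOR 101011 = 010001
  pos 4: 100010 XOR 101011 = 001001
  pos 6: 100100 XOR 101011 = 001111
Remainder (last 5 bits) = 11110. This is the CRC / FCS.

11110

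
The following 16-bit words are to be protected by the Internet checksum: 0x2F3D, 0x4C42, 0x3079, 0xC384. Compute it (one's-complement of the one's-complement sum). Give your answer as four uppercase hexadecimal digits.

One's-complement addition (fold any carry out of bit 15 back into bit 0):
  0x2F3D + 0x4C42 = 0x07B7F
  0x7B7F + 0x3079 = 0x0ABF8
  0xABF8 + 0xC384 = 0x16F7C → wrap carry → 0x6F7D
One's-complement sum = 0x6F7D.
Checksum = ~0x6F7D & 0xFFFF = 0x9082.

9082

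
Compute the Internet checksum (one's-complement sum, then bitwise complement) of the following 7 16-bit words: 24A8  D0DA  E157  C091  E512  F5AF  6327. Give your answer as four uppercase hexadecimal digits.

One's-complement addition (fold any carry out of bit 15 back into bit 0):
  0x24A8 + 0xD0DA = 0x0F582
  0xF582 + 0xE157 = 0x1D6D9 → wrap carry → 0xD6DA
  0xD6DA + 0xC091 = 0x1976B → wrap carry → 0x976C
  0x976C + 0xE512 = 0x17C7E → wrap carry → 0x7C7F
  0x7C7F + 0xF5AF = 0x1722E → wrap carry → 0x722F
  0x722F + 0x6327 = 0x0D556
One's-complement sum = 0xD556.
Checksum = ~0xD556 & 0xFFFF = 0x2AA9.

2AA9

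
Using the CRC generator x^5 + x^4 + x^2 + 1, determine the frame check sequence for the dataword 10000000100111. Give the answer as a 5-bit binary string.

01110

Append 5 zeros: 1000000010011100000. Divide by 110101 (XOR where the leading bit is 1):
  pos 0: 100000 XOR 110101 = 010101
  pos 1: 101010 XOR 110101 = 011111
  pos 2: 111110 XOR 110101 = 001011
  pos 4: 101110 XOR 110101 = 011011
  pos 5: 110110 XOR 110101 = 000011
  pos 9: 111110 XOR 110101 = 001011
  pos 11: 101100 XOR 110101 = 011001
  pos 12: 110010 XOR 110101 = 000111
Remainder (last 5 bits) = 01110. This is the CRC / FCS.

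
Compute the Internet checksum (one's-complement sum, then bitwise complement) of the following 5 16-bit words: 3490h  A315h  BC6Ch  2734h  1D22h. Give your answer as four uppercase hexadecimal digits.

One's-complement addition (fold any carry out of bit 15 back into bit 0):
  0x3490 + 0xA315 = 0x0D7A5
  0xD7A5 + 0xBC6C = 0x19411 → wrap carry → 0x9412
  0x9412 + 0x2734 = 0x0BB46
  0xBB46 + 0x1D22 = 0x0D868
One's-complement sum = 0xD868.
Checksum = ~0xD868 & 0xFFFF = 0x2797.

2797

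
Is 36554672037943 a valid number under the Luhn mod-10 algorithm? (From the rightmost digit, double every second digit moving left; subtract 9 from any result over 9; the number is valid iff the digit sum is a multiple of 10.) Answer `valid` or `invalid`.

From the right, keep odd positions and double even positions (subtract 9 from any doubled value over 9):
  doubled (positions 2,4,...): 8 5 0 5 8 1 6 → sum 33
  kept (positions 1,3,...): 3 9 3 2 6 5 6 → sum 34
Total = 67.
67 mod 10 = 7, so the number is invalid.

invalid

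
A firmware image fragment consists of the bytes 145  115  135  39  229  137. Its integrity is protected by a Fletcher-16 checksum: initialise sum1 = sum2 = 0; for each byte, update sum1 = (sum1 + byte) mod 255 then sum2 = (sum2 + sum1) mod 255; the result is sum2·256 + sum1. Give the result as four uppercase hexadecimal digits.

9323

Running sums (mod 255):
  after byte 0 (145): sum1=145, sum2=145
  after byte 1 (115): sum1=5, sum2=150
  after byte 2 (135): sum1=140, sum2=35
  after byte 3 (39): sum1=179, sum2=214
  after byte 4 (229): sum1=153, sum2=112
  after byte 5 (137): sum1=35, sum2=147
Checksum = sum2·256 + sum1 = 147·256 + 35 = 37667 = 0x9323.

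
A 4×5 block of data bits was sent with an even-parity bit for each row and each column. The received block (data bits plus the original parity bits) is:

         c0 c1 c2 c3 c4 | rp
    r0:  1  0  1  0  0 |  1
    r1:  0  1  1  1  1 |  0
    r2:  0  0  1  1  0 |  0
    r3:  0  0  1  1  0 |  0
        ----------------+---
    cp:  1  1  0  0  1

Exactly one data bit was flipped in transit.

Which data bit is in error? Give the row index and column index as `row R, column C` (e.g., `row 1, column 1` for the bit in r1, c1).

Recompute each row's even parity and compare to rp:
  r0: data parity 0, sent rp 1 → mismatch
  r1: data parity 0, sent rp 0 → ok
  r2: data parity 0, sent rp 0 → ok
  r3: data parity 0, sent rp 0 → ok
Recompute each column's even parity and compare to cp:
  c0: data parity 1, sent cp 1 → ok
  c1: data parity 1, sent cp 1 → ok
  c2: data parity 0, sent cp 0 → ok
  c3: data parity 1, sent cp 0 → mismatch
  c4: data parity 1, sent cp 1 → ok
Exactly one row (r0) and one column (c3) fail → the flipped bit is at their intersection.

row 0, column 3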